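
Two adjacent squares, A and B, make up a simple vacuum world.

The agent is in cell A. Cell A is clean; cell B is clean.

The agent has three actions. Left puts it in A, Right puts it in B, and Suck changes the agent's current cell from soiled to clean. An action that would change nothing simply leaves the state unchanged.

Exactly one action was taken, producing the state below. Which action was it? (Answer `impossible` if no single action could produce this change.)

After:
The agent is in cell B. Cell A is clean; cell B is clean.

Right

try  Left: loc=A A=clean B=clean
try Right: loc=B A=clean B=clean  ← match
try  Suck: loc=A A=clean B=clean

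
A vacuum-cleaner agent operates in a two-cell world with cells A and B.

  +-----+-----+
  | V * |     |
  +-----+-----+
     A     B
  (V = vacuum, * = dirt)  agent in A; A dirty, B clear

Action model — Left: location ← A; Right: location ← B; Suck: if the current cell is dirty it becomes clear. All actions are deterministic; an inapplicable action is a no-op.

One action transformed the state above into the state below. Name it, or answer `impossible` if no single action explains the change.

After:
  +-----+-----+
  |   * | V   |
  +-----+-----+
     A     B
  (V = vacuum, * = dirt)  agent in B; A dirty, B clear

Right

try  Left: <A|dirty|clear>
try Right: <B|dirty|clear>  ← match
try  Suck: <A|clear|clear>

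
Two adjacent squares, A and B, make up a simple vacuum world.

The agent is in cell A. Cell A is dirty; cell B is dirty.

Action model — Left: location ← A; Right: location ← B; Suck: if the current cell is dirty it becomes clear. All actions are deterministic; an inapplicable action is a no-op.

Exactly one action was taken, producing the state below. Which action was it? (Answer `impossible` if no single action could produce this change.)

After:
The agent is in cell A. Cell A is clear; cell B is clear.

try  Left: <A|dirty|dirty>
try Right: <B|dirty|dirty>
try  Suck: <A|clear|dirty>
no single action produces the after-state

impossible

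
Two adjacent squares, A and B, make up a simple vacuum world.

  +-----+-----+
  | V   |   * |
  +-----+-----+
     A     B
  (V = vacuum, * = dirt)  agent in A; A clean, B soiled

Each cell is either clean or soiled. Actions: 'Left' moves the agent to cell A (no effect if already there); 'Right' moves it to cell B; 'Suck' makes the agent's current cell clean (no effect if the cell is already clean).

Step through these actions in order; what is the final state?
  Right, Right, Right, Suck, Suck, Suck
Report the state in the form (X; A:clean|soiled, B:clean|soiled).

[1] after Right: (B; A:clean, B:soiled)
[2] after Right: (B; A:clean, B:soiled)
[3] after Right: (B; A:clean, B:soiled)
[4] after Suck: (B; A:clean, B:clean)
[5] after Suck: (B; A:clean, B:clean)
[6] after Suck: (B; A:clean, B:clean)

(B; A:clean, B:clean)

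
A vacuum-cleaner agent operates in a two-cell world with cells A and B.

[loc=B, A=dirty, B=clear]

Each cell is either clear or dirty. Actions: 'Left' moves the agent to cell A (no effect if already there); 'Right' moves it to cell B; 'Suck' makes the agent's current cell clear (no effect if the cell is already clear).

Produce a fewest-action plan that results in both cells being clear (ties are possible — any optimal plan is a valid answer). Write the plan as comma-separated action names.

[1] after Left: <A|dirty|clear>
[2] after Suck: <A|clear|clear>
min 2: go A then Suck

Left, Suck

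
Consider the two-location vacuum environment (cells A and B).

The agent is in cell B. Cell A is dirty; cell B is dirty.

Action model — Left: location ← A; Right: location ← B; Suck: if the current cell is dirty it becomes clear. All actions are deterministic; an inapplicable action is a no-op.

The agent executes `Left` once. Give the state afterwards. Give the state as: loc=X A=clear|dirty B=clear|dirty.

loc=A A=dirty B=dirty

start: loc=B A=dirty B=dirty
Left (#1): loc=A A=dirty B=dirty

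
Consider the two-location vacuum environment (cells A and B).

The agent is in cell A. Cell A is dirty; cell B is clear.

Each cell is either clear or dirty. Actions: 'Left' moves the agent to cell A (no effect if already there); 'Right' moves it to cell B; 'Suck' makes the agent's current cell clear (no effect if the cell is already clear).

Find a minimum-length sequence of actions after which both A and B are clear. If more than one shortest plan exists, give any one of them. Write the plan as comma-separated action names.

Suck

Suck (#1): <A|clear|clear>
min 1: A is dirty, one Suck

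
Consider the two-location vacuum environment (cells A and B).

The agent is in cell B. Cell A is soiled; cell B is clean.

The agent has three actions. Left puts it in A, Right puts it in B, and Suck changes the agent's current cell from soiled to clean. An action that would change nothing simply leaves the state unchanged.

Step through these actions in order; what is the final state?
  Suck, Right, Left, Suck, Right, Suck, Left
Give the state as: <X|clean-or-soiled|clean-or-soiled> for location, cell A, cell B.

<A|clean|clean>

[1] after Suck: <B|soiled|clean>
[2] after Right: <B|soiled|clean>
[3] after Left: <A|soiled|clean>
[4] after Suck: <A|clean|clean>
[5] after Right: <B|clean|clean>
[6] after Suck: <B|clean|clean>
[7] after Left: <A|clean|clean>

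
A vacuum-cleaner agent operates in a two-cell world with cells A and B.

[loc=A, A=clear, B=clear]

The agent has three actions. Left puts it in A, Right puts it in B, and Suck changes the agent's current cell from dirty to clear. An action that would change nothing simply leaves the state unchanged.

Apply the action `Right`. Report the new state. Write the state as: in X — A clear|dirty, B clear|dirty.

in B — A clear, B clear

start: in A — A clear, B clear
[1] after Right: in B — A clear, B clear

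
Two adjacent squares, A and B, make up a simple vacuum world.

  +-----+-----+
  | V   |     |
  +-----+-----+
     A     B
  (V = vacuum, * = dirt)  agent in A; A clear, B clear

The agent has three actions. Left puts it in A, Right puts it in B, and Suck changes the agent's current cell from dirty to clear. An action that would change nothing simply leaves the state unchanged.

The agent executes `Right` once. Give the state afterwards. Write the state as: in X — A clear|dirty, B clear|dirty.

in B — A clear, B clear

start: in A — A clear, B clear
1) do Right; now in B — A clear, B clear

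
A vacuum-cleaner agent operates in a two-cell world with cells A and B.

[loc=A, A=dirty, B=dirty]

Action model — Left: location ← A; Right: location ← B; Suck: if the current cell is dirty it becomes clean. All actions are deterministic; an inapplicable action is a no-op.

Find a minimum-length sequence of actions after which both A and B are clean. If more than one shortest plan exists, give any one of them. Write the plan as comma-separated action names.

step 1/3 (Suck): (A; A:clean, B:dirty)
step 2/3 (Right): (B; A:clean, B:dirty)
step 3/3 (Suck): (B; A:clean, B:clean)
min 3: Suck A + move + Suck B

Suck, Right, Suck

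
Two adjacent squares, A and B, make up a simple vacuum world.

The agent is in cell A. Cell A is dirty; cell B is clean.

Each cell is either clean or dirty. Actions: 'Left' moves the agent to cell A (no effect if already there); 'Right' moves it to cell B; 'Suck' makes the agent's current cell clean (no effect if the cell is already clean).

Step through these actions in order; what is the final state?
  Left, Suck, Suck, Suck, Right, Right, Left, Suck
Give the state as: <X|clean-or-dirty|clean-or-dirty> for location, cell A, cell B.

<A|clean|clean>

1) do Left; now <A|dirty|clean>
2) do Suck; now <A|clean|clean>
3) do Suck; now <A|clean|clean>
4) do Suck; now <A|clean|clean>
5) do Right; now <B|clean|clean>
6) do Right; now <B|clean|clean>
7) do Left; now <A|clean|clean>
8) do Suck; now <A|clean|clean>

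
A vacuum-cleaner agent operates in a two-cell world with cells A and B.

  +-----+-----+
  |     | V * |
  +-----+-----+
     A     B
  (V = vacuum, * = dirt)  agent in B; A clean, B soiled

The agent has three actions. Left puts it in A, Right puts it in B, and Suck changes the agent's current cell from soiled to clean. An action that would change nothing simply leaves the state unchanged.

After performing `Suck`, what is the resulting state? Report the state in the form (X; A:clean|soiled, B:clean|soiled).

start: (B; A:clean, B:soiled)
[1] after Suck: (B; A:clean, B:clean)

(B; A:clean, B:clean)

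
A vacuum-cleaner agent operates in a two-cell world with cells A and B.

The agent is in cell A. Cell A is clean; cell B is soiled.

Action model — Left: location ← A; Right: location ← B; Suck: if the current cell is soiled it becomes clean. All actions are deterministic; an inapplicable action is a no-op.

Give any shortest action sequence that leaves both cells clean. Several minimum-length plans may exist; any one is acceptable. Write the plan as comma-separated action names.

[1] after Right: loc=B A=clean B=soiled
[2] after Suck: loc=B A=clean B=clean
min 2: go B then Suck

Right, Suck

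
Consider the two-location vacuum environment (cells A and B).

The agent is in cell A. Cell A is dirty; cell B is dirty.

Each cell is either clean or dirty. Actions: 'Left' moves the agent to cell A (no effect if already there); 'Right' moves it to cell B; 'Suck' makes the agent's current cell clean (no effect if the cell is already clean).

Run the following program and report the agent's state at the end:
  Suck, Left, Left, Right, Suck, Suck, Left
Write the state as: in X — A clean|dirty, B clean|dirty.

in A — A clean, B clean

1) do Suck; now in A — A clean, B dirty
2) do Left; now in A — A clean, B dirty
3) do Left; now in A — A clean, B dirty
4) do Right; now in B — A clean, B dirty
5) do Suck; now in B — A clean, B clean
6) do Suck; now in B — A clean, B clean
7) do Left; now in A — A clean, B clean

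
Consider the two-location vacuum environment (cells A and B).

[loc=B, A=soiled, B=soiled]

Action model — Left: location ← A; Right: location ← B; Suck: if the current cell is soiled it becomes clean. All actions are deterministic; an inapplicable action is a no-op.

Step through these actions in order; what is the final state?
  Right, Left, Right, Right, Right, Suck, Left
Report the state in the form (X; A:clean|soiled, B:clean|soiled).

1) do Right; now (B; A:soiled, B:soiled)
2) do Left; now (A; A:soiled, B:soiled)
3) do Right; now (B; A:soiled, B:soiled)
4) do Right; now (B; A:soiled, B:soiled)
5) do Right; now (B; A:soiled, B:soiled)
6) do Suck; now (B; A:soiled, B:clean)
7) do Left; now (A; A:soiled, B:clean)

(A; A:soiled, B:clean)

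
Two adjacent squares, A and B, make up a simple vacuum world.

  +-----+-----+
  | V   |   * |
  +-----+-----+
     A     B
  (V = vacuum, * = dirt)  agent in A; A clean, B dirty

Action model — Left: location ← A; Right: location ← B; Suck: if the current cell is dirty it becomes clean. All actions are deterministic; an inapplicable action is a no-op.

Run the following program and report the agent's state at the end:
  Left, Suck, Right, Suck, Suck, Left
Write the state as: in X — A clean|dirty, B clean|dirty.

1. Left → in A — A clean, B dirty
2. Suck → in A — A clean, B dirty
3. Right → in B — A clean, B dirty
4. Suck → in B — A clean, B clean
5. Suck → in B — A clean, B clean
6. Left → in A — A clean, B clean

in A — A clean, B clean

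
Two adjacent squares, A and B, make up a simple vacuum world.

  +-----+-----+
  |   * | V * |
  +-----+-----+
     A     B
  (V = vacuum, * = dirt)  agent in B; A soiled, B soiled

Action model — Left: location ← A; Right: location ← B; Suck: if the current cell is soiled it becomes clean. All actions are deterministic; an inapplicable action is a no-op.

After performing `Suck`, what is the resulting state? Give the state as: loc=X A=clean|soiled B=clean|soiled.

start: loc=B A=soiled B=soiled
[1] after Suck: loc=B A=soiled B=clean

loc=B A=soiled B=clean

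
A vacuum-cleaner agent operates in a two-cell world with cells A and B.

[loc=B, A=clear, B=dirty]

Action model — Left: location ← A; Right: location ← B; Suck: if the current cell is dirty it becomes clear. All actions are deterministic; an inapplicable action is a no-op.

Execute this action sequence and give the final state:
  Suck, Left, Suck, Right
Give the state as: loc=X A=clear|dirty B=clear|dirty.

loc=B A=clear B=clear

1) do Suck; now loc=B A=clear B=clear
2) do Left; now loc=A A=clear B=clear
3) do Suck; now loc=A A=clear B=clear
4) do Right; now loc=B A=clear B=clear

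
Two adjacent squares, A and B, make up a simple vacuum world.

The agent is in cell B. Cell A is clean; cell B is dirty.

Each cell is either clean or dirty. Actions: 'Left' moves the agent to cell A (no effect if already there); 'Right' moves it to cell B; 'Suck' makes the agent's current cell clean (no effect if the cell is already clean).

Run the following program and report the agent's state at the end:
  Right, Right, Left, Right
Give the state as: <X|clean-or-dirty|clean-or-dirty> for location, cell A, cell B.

<B|clean|dirty>

step 1/4 (Right): <B|clean|dirty>
step 2/4 (Right): <B|clean|dirty>
step 3/4 (Left): <A|clean|dirty>
step 4/4 (Right): <B|clean|dirty>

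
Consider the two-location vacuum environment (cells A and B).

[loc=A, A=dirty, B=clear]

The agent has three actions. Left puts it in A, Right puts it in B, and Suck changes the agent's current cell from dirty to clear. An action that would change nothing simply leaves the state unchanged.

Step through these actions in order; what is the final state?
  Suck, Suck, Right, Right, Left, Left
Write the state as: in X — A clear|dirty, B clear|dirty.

[1] after Suck: in A — A clear, B clear
[2] after Suck: in A — A clear, B clear
[3] after Right: in B — A clear, B clear
[4] after Right: in B — A clear, B clear
[5] after Left: in A — A clear, B clear
[6] after Left: in A — A clear, B clear

in A — A clear, B clear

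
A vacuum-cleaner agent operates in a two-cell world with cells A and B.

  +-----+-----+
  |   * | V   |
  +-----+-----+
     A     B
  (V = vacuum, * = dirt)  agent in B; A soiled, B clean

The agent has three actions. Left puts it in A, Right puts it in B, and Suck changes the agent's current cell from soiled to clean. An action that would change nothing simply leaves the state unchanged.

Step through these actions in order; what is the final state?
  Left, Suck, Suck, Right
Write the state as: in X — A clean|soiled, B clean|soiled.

[1] after Left: in A — A soiled, B clean
[2] after Suck: in A — A clean, B clean
[3] after Suck: in A — A clean, B clean
[4] after Right: in B — A clean, B clean

in B — A clean, B clean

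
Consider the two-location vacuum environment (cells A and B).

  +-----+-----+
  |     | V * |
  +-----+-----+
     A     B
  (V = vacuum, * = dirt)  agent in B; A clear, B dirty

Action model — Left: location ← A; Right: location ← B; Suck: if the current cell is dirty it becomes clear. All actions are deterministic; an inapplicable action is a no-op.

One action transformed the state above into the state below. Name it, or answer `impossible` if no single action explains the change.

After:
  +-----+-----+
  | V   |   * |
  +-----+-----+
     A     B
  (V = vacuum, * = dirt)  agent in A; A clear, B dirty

Left

try  Left: in A — A clear, B dirty  ← match
try Right: in B — A clear, B dirty
try  Suck: in B — A clear, B clear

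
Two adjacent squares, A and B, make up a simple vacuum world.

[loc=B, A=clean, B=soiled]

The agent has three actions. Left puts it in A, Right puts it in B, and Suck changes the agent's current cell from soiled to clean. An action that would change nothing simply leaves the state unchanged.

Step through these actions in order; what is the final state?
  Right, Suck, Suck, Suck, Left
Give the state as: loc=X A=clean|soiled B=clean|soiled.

Right (#1): loc=B A=clean B=soiled
Suck (#2): loc=B A=clean B=clean
Suck (#3): loc=B A=clean B=clean
Suck (#4): loc=B A=clean B=clean
Left (#5): loc=A A=clean B=clean

loc=A A=clean B=clean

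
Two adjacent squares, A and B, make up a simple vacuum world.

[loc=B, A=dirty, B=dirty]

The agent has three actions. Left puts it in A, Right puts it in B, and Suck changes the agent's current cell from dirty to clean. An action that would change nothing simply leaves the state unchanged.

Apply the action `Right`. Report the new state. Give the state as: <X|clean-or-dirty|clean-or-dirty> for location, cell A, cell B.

start: <B|dirty|dirty>
Right (#1): <B|dirty|dirty>

<B|dirty|dirty>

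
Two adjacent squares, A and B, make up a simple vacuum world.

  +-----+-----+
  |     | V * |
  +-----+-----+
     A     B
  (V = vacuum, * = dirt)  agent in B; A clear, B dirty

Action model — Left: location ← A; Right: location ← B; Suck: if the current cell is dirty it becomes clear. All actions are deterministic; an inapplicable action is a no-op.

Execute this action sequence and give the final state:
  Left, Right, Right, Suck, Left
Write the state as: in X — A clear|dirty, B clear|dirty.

t=1 Left ⇒ in A — A clear, B dirty
t=2 Right ⇒ in B — A clear, B dirty
t=3 Right ⇒ in B — A clear, B dirty
t=4 Suck ⇒ in B — A clear, B clear
t=5 Left ⇒ in A — A clear, B clear

in A — A clear, B clear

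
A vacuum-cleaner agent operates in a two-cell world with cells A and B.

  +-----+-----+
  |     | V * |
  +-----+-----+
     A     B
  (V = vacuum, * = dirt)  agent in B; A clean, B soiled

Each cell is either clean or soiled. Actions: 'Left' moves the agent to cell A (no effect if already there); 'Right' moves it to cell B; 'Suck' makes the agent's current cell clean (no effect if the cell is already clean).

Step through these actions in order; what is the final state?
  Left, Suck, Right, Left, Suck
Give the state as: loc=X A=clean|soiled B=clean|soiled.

loc=A A=clean B=soiled

[1] after Left: loc=A A=clean B=soiled
[2] after Suck: loc=A A=clean B=soiled
[3] after Right: loc=B A=clean B=soiled
[4] after Left: loc=A A=clean B=soiled
[5] after Suck: loc=A A=clean B=soiled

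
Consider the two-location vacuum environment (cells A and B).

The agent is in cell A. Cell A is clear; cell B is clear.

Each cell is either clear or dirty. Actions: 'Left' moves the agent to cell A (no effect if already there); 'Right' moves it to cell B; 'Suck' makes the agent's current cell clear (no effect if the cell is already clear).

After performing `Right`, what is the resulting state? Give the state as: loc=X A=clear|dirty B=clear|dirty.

start: loc=A A=clear B=clear
1) do Right; now loc=B A=clear B=clear

loc=B A=clear B=clear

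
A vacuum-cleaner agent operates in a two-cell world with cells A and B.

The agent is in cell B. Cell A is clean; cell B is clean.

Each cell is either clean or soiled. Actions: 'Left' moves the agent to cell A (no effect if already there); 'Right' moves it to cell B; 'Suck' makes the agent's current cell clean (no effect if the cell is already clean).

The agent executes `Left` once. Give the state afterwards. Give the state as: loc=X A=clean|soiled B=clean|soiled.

loc=A A=clean B=clean

start: loc=B A=clean B=clean
t=1 Left ⇒ loc=A A=clean B=clean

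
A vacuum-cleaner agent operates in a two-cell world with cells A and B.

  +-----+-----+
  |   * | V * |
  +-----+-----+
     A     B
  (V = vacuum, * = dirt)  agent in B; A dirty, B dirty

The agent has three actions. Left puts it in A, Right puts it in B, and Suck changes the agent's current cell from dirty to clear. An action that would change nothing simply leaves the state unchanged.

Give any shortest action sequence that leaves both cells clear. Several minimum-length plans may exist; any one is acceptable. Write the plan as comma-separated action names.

1. Suck → loc=B A=dirty B=clear
2. Left → loc=A A=dirty B=clear
3. Suck → loc=A A=clear B=clear
min 3: Suck B + move + Suck A

Suck, Left, Suck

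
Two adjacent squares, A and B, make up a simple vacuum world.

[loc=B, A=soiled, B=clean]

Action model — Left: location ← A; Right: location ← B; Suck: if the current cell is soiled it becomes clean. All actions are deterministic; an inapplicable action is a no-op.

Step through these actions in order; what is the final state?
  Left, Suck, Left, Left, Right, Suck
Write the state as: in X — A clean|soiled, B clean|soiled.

in B — A clean, B clean

step 1/6 (Left): in A — A soiled, B clean
step 2/6 (Suck): in A — A clean, B clean
step 3/6 (Left): in A — A clean, B clean
step 4/6 (Left): in A — A clean, B clean
step 5/6 (Right): in B — A clean, B clean
step 6/6 (Suck): in B — A clean, B clean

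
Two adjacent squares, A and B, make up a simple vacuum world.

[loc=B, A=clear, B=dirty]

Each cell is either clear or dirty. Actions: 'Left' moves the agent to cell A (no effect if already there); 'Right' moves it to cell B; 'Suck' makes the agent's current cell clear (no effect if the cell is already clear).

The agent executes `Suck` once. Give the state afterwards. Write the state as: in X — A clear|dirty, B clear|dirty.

in B — A clear, B clear

start: in B — A clear, B dirty
[1] after Suck: in B — A clear, B clear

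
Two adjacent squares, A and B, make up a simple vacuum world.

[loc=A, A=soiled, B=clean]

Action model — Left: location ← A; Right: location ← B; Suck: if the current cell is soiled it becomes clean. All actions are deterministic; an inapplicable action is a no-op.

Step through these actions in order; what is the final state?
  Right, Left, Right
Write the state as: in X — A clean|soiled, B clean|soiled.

Right (#1): in B — A soiled, B clean
Left (#2): in A — A soiled, B clean
Right (#3): in B — A soiled, B clean

in B — A soiled, B clean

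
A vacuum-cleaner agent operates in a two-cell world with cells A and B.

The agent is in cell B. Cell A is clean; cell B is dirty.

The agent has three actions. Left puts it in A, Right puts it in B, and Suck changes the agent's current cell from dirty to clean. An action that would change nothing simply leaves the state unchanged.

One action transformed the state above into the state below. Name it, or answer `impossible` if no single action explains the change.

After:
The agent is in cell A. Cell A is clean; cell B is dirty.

Left

try  Left: in A — A clean, B dirty  ← match
try Right: in B — A clean, B dirty
try  Suck: in B — A clean, B clean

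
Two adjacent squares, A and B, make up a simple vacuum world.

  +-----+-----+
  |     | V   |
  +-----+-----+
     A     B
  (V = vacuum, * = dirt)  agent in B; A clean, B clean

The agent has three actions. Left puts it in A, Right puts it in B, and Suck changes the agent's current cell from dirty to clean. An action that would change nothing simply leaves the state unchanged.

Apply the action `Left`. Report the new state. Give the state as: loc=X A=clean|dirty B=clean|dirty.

loc=A A=clean B=clean

start: loc=B A=clean B=clean
step 1/1 (Left): loc=A A=clean B=clean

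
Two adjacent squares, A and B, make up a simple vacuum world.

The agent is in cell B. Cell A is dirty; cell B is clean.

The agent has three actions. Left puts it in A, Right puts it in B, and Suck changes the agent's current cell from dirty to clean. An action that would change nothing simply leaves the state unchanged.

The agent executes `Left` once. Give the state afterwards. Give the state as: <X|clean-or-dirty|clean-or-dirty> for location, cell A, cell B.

start: <B|dirty|clean>
1. Left → <A|dirty|clean>

<A|dirty|clean>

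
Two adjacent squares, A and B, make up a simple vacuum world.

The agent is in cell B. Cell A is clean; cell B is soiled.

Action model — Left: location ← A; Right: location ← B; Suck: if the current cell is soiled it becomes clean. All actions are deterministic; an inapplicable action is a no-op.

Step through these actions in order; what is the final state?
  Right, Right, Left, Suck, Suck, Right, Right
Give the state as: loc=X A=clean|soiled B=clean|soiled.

loc=B A=clean B=soiled

1. Right → loc=B A=clean B=soiled
2. Right → loc=B A=clean B=soiled
3. Left → loc=A A=clean B=soiled
4. Suck → loc=A A=clean B=soiled
5. Suck → loc=A A=clean B=soiled
6. Right → loc=B A=clean B=soiled
7. Right → loc=B A=clean B=soiled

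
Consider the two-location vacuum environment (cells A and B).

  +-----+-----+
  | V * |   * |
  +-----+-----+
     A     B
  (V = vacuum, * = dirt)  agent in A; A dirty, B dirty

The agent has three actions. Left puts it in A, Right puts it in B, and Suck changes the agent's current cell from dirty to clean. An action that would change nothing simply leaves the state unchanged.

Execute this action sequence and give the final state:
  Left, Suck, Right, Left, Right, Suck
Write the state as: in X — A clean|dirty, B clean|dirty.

t=1 Left ⇒ in A — A dirty, B dirty
t=2 Suck ⇒ in A — A clean, B dirty
t=3 Right ⇒ in B — A clean, B dirty
t=4 Left ⇒ in A — A clean, B dirty
t=5 Right ⇒ in B — A clean, B dirty
t=6 Suck ⇒ in B — A clean, B clean

in B — A clean, B clean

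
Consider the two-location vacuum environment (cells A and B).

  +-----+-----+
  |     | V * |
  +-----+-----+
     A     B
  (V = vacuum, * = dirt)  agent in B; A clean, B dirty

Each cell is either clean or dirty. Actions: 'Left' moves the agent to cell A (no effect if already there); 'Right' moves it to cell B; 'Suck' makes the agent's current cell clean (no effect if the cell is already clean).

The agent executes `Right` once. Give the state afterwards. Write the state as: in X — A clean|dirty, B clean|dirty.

start: in B — A clean, B dirty
step 1/1 (Right): in B — A clean, B dirty

in B — A clean, B dirty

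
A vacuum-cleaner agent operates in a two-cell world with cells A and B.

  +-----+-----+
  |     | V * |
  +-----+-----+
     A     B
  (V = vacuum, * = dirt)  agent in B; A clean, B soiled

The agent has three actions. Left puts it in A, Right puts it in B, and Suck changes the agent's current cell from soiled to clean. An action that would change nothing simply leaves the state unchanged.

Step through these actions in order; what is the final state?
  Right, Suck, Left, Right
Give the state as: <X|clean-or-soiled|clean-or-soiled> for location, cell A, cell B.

[1] after Right: <B|clean|soiled>
[2] after Suck: <B|clean|clean>
[3] after Left: <A|clean|clean>
[4] after Right: <B|clean|clean>

<B|clean|clean>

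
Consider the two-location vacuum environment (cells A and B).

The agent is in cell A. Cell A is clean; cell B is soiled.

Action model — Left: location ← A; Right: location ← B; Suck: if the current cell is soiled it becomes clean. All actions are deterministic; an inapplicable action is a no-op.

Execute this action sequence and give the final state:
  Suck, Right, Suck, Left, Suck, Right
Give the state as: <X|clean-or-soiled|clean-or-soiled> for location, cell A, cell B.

1. Suck → <A|clean|soiled>
2. Right → <B|clean|soiled>
3. Suck → <B|clean|clean>
4. Left → <A|clean|clean>
5. Suck → <A|clean|clean>
6. Right → <B|clean|clean>

<B|clean|clean>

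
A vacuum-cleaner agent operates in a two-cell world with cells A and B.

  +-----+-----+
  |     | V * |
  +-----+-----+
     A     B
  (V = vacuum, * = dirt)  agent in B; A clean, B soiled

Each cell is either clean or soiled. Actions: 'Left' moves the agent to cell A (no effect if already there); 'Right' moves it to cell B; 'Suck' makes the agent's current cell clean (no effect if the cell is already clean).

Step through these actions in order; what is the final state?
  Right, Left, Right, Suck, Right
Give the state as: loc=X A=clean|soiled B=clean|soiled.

1) do Right; now loc=B A=clean B=soiled
2) do Left; now loc=A A=clean B=soiled
3) do Right; now loc=B A=clean B=soiled
4) do Suck; now loc=B A=clean B=clean
5) do Right; now loc=B A=clean B=clean

loc=B A=clean B=clean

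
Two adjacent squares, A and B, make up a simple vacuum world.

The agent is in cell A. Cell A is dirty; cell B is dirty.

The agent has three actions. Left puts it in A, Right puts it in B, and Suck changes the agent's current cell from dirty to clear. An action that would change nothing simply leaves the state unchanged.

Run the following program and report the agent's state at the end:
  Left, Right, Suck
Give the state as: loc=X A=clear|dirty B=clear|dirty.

loc=B A=dirty B=clear

[1] after Left: loc=A A=dirty B=dirty
[2] after Right: loc=B A=dirty B=dirty
[3] after Suck: loc=B A=dirty B=clear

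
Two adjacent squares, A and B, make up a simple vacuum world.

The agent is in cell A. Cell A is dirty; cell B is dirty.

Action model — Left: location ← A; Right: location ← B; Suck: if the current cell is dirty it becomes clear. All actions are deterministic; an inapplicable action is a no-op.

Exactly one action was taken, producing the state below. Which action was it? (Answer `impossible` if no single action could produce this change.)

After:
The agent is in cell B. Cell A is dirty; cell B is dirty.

Right

try  Left: <A|dirty|dirty>
try Right: <B|dirty|dirty>  ← match
try  Suck: <A|clear|dirty>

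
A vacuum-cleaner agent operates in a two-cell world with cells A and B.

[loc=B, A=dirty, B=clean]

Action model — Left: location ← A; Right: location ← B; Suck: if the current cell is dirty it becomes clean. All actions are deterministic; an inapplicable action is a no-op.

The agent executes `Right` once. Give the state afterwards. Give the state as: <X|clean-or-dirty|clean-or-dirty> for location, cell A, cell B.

start: <B|dirty|clean>
t=1 Right ⇒ <B|dirty|clean>

<B|dirty|clean>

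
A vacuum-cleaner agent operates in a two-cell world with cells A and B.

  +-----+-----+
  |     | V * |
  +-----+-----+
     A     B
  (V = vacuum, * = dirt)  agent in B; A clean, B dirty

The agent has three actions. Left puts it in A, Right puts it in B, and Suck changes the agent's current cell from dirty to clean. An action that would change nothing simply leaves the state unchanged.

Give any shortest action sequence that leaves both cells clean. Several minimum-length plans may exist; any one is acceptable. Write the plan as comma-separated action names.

Suck

Suck (#1): loc=B A=clean B=clean
min 1: B is dirty, one Suck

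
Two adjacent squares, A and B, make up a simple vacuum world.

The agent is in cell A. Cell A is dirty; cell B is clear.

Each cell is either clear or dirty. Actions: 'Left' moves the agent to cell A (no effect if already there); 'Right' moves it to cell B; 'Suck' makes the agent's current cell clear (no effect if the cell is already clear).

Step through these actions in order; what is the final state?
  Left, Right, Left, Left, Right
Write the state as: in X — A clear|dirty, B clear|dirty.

1. Left → in A — A dirty, B clear
2. Right → in B — A dirty, B clear
3. Left → in A — A dirty, B clear
4. Left → in A — A dirty, B clear
5. Right → in B — A dirty, B clear

in B — A dirty, B clear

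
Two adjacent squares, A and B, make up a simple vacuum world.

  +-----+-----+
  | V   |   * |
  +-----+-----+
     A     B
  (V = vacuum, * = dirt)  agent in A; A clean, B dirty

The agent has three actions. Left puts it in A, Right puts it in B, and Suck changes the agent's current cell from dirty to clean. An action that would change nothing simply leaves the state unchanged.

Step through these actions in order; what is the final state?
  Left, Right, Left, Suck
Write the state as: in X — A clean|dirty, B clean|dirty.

1. Left → in A — A clean, B dirty
2. Right → in B — A clean, B dirty
3. Left → in A — A clean, B dirty
4. Suck → in A — A clean, B dirty

in A — A clean, B dirty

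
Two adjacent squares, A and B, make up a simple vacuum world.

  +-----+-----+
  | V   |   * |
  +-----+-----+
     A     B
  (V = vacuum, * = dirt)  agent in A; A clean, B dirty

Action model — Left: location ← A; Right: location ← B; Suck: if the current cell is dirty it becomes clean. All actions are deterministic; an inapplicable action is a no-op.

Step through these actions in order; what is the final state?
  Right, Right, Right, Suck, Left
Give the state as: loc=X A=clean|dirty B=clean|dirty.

step 1/5 (Right): loc=B A=clean B=dirty
step 2/5 (Right): loc=B A=clean B=dirty
step 3/5 (Right): loc=B A=clean B=dirty
step 4/5 (Suck): loc=B A=clean B=clean
step 5/5 (Left): loc=A A=clean B=clean

loc=A A=clean B=clean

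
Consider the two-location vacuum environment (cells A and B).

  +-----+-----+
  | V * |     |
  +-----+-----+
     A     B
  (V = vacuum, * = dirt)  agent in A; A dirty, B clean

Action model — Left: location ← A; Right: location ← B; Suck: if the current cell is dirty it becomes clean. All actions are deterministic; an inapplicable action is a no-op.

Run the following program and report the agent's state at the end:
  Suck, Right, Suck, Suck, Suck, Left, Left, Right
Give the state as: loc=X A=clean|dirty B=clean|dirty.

1) do Suck; now loc=A A=clean B=clean
2) do Right; now loc=B A=clean B=clean
3) do Suck; now loc=B A=clean B=clean
4) do Suck; now loc=B A=clean B=clean
5) do Suck; now loc=B A=clean B=clean
6) do Left; now loc=A A=clean B=clean
7) do Left; now loc=A A=clean B=clean
8) do Right; now loc=B A=clean B=clean

loc=B A=clean B=clean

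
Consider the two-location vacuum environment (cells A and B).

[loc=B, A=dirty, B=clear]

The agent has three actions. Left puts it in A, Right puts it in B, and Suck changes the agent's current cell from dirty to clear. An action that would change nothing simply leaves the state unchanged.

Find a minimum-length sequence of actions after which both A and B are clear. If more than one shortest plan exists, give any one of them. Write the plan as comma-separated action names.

Left, Suck

[1] after Left: in A — A dirty, B clear
[2] after Suck: in A — A clear, B clear
min 2: go A then Suck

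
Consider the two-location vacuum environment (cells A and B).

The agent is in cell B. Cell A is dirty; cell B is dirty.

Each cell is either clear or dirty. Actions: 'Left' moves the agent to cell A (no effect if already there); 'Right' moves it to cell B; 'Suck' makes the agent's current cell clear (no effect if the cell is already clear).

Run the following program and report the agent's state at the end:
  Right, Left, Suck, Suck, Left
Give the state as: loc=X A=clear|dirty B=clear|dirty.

[1] after Right: loc=B A=dirty B=dirty
[2] after Left: loc=A A=dirty B=dirty
[3] after Suck: loc=A A=clear B=dirty
[4] after Suck: loc=A A=clear B=dirty
[5] after Left: loc=A A=clear B=dirty

loc=A A=clear B=dirty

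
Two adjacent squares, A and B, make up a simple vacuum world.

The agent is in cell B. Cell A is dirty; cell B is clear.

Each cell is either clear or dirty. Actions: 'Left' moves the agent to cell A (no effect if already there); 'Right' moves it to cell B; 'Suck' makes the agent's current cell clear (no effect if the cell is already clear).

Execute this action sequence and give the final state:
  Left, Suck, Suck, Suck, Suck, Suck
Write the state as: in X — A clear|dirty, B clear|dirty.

[1] after Left: in A — A dirty, B clear
[2] after Suck: in A — A clear, B clear
[3] after Suck: in A — A clear, B clear
[4] after Suck: in A — A clear, B clear
[5] after Suck: in A — A clear, B clear
[6] after Suck: in A — A clear, B clear

in A — A clear, B clear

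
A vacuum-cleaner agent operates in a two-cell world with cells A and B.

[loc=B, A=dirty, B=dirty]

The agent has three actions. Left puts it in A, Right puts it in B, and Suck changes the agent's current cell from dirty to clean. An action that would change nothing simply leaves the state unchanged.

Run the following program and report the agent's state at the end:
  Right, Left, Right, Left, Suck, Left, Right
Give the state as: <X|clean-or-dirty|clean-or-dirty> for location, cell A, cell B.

[1] after Right: <B|dirty|dirty>
[2] after Left: <A|dirty|dirty>
[3] after Right: <B|dirty|dirty>
[4] after Left: <A|dirty|dirty>
[5] after Suck: <A|clean|dirty>
[6] after Left: <A|clean|dirty>
[7] after Right: <B|clean|dirty>

<B|clean|dirty>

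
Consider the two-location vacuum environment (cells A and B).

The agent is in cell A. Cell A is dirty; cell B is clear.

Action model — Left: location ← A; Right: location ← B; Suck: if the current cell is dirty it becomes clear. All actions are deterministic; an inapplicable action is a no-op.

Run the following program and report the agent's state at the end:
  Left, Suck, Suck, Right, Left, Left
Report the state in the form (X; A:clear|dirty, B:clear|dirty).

1. Left → (A; A:dirty, B:clear)
2. Suck → (A; A:clear, B:clear)
3. Suck → (A; A:clear, B:clear)
4. Right → (B; A:clear, B:clear)
5. Left → (A; A:clear, B:clear)
6. Left → (A; A:clear, B:clear)

(A; A:clear, B:clear)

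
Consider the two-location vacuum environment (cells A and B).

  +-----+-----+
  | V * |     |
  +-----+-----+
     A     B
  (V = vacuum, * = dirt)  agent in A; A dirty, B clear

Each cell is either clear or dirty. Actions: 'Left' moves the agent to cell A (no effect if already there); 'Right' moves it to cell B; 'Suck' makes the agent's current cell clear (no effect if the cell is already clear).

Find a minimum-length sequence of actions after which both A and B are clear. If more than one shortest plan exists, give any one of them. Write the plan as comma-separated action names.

Suck

1) do Suck; now (A; A:clear, B:clear)
min 1: A is dirty, one Suck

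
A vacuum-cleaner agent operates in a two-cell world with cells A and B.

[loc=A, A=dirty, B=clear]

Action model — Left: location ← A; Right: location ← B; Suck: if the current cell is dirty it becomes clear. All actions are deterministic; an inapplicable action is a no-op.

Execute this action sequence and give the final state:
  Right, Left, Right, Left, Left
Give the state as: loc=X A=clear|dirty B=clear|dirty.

1) do Right; now loc=B A=dirty B=clear
2) do Left; now loc=A A=dirty B=clear
3) do Right; now loc=B A=dirty B=clear
4) do Left; now loc=A A=dirty B=clear
5) do Left; now loc=A A=dirty B=clear

loc=A A=dirty B=clear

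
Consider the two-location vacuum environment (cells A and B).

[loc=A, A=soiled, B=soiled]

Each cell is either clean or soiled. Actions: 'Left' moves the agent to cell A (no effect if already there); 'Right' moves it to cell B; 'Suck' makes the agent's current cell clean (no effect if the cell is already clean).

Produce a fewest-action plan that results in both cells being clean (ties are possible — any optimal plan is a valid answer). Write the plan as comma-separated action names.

Suck, Right, Suck

[1] after Suck: (A; A:clean, B:soiled)
[2] after Right: (B; A:clean, B:soiled)
[3] after Suck: (B; A:clean, B:clean)
min 3: Suck A + move + Suck B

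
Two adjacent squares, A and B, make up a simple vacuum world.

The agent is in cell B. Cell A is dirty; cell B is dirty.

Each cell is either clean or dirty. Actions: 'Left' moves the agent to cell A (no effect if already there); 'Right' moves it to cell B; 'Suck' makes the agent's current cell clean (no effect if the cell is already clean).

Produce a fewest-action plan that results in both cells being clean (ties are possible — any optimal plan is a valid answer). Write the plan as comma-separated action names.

[1] after Suck: (B; A:dirty, B:clean)
[2] after Left: (A; A:dirty, B:clean)
[3] after Suck: (A; A:clean, B:clean)
min 3: Suck B + move + Suck A

Suck, Left, Suck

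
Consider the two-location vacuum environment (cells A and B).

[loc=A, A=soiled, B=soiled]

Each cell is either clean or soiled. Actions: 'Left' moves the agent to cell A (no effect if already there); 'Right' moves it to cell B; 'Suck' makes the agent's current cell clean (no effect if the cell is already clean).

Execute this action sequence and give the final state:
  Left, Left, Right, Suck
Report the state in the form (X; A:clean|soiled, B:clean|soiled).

1. Left → (A; A:soiled, B:soiled)
2. Left → (A; A:soiled, B:soiled)
3. Right → (B; A:soiled, B:soiled)
4. Suck → (B; A:soiled, B:clean)

(B; A:soiled, B:clean)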